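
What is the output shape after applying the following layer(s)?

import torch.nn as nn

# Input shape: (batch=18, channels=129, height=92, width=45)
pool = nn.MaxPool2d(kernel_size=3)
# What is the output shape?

Input shape: (18, 129, 92, 45)
Output shape: (18, 129, 30, 15)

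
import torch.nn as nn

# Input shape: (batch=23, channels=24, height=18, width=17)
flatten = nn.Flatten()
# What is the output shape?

Input shape: (23, 24, 18, 17)
Output shape: (23, 7344)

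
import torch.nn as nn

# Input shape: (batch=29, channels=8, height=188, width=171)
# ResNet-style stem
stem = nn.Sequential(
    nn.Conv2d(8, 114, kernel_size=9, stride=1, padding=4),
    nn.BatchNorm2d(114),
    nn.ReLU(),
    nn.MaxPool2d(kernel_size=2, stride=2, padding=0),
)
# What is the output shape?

Input shape: (29, 8, 188, 171)
  -> after Conv2d 9x9 stride=1: (29, 114, 188, 171)
Output shape: (29, 114, 94, 85)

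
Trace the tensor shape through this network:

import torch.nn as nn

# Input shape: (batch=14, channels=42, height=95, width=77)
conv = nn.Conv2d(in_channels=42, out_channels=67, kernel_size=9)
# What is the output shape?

Input shape: (14, 42, 95, 77)
Output shape: (14, 67, 87, 69)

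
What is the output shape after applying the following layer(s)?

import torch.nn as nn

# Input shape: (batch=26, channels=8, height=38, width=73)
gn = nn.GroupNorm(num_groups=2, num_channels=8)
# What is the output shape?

Input shape: (26, 8, 38, 73)
Output shape: (26, 8, 38, 73)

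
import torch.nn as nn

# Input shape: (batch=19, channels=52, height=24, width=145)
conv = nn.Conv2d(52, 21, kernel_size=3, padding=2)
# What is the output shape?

Input shape: (19, 52, 24, 145)
Output shape: (19, 21, 26, 147)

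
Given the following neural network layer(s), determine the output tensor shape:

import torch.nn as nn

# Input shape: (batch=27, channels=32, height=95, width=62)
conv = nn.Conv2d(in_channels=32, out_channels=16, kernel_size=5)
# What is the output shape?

Input shape: (27, 32, 95, 62)
Output shape: (27, 16, 91, 58)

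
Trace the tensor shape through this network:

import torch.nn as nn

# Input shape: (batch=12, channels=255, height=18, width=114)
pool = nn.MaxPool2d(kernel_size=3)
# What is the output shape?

Input shape: (12, 255, 18, 114)
Output shape: (12, 255, 6, 38)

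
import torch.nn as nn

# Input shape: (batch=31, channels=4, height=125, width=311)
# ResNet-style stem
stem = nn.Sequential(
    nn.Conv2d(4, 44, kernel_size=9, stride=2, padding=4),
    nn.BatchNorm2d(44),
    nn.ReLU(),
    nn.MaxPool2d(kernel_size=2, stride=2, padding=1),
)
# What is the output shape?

Input shape: (31, 4, 125, 311)
  -> after Conv2d 9x9 stride=2: (31, 44, 63, 156)
Output shape: (31, 44, 32, 79)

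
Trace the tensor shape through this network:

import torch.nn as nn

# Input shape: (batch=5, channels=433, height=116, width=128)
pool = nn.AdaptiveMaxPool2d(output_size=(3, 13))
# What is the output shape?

Input shape: (5, 433, 116, 128)
Output shape: (5, 433, 3, 13)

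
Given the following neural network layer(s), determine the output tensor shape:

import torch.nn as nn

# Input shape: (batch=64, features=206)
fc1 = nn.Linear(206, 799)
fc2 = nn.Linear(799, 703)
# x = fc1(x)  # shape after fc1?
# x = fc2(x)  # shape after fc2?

Input shape: (64, 206)
  -> after fc1: (64, 799)
Output shape: (64, 703)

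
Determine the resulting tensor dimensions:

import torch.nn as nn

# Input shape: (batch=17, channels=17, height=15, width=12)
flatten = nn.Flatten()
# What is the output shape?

Input shape: (17, 17, 15, 12)
Output shape: (17, 3060)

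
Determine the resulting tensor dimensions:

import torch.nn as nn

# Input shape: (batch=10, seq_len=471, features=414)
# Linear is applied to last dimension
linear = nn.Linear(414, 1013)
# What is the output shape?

Input shape: (10, 471, 414)
Output shape: (10, 471, 1013)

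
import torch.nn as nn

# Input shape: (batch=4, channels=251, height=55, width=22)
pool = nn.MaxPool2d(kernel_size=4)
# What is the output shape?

Input shape: (4, 251, 55, 22)
Output shape: (4, 251, 13, 5)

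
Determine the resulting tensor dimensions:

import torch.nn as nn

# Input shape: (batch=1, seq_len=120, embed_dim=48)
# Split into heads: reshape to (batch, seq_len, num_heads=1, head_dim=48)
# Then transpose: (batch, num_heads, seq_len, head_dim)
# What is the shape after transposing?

Input shape: (1, 120, 48)
  -> after reshape: (1, 120, 1, 48)
Output shape: (1, 1, 120, 48)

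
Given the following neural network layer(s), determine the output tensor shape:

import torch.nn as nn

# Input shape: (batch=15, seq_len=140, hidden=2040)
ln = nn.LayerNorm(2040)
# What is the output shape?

Input shape: (15, 140, 2040)
Output shape: (15, 140, 2040)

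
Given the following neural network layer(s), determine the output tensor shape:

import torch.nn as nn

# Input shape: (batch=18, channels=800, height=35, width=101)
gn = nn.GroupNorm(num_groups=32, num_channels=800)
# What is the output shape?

Input shape: (18, 800, 35, 101)
Output shape: (18, 800, 35, 101)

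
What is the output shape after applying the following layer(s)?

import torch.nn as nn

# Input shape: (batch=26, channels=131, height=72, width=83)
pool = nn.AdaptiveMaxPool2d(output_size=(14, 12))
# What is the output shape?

Input shape: (26, 131, 72, 83)
Output shape: (26, 131, 14, 12)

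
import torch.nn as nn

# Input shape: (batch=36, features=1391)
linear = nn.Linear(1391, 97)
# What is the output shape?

Input shape: (36, 1391)
Output shape: (36, 97)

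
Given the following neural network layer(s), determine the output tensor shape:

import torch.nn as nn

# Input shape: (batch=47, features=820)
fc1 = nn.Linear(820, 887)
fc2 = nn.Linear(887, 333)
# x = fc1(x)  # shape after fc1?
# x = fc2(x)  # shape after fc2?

Input shape: (47, 820)
  -> after fc1: (47, 887)
Output shape: (47, 333)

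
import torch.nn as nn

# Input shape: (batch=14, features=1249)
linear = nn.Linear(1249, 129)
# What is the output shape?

Input shape: (14, 1249)
Output shape: (14, 129)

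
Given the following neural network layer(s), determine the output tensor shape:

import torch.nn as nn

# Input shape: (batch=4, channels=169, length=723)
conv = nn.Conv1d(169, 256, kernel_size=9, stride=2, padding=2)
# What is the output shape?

Input shape: (4, 169, 723)
Output shape: (4, 256, 360)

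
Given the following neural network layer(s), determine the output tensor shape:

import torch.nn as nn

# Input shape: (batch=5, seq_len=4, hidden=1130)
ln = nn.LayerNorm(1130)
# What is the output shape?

Input shape: (5, 4, 1130)
Output shape: (5, 4, 1130)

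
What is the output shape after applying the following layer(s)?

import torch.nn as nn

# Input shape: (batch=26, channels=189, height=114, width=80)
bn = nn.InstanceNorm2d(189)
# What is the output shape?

Input shape: (26, 189, 114, 80)
Output shape: (26, 189, 114, 80)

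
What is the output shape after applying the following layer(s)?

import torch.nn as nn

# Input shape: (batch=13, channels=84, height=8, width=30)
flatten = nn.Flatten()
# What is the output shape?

Input shape: (13, 84, 8, 30)
Output shape: (13, 20160)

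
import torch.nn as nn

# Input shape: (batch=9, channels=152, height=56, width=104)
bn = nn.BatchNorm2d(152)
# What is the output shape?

Input shape: (9, 152, 56, 104)
Output shape: (9, 152, 56, 104)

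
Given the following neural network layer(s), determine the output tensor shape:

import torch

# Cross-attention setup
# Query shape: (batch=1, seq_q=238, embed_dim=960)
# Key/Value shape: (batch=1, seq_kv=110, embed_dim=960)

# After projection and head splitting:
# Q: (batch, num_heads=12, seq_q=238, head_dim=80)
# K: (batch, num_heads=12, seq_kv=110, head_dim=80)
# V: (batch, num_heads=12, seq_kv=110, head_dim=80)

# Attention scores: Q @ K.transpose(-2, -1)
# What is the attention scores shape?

Input shape: (1, 238, 960)
Output shape: (1, 12, 238, 110)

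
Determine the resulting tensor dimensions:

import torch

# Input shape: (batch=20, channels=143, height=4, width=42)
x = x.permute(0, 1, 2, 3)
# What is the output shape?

Input shape: (20, 143, 4, 42)
Output shape: (20, 143, 4, 42)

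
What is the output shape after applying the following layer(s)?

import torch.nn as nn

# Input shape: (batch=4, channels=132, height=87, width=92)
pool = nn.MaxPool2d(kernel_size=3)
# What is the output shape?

Input shape: (4, 132, 87, 92)
Output shape: (4, 132, 29, 30)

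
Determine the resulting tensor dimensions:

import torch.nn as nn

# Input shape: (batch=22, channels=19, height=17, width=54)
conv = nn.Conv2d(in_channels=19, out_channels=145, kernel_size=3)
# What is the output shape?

Input shape: (22, 19, 17, 54)
Output shape: (22, 145, 15, 52)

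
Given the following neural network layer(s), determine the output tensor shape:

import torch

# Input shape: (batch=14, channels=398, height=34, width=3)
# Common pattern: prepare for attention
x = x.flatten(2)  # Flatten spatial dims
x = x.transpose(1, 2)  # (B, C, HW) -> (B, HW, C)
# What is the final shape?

Input shape: (14, 398, 34, 3)
  -> after flatten(2): (14, 398, 102)
Output shape: (14, 102, 398)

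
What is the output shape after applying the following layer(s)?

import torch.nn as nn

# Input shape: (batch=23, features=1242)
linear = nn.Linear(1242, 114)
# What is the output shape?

Input shape: (23, 1242)
Output shape: (23, 114)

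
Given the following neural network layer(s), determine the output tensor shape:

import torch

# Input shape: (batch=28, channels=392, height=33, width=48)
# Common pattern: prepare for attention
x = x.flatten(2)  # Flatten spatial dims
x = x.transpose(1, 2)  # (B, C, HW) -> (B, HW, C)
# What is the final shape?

Input shape: (28, 392, 33, 48)
  -> after flatten(2): (28, 392, 1584)
Output shape: (28, 1584, 392)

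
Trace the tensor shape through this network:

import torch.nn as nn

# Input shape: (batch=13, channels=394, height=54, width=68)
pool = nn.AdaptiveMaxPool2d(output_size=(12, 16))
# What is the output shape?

Input shape: (13, 394, 54, 68)
Output shape: (13, 394, 12, 16)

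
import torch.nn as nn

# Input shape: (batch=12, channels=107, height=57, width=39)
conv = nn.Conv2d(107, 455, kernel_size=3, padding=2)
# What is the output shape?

Input shape: (12, 107, 57, 39)
Output shape: (12, 455, 59, 41)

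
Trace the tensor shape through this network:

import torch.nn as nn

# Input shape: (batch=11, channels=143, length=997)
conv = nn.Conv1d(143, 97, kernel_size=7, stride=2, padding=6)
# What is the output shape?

Input shape: (11, 143, 997)
Output shape: (11, 97, 502)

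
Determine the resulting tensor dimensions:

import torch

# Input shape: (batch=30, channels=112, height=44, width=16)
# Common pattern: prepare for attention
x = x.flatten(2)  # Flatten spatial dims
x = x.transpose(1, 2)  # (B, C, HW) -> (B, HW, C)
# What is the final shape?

Input shape: (30, 112, 44, 16)
  -> after flatten(2): (30, 112, 704)
Output shape: (30, 704, 112)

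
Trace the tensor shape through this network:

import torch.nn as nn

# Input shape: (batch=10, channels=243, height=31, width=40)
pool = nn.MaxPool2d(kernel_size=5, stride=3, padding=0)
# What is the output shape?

Input shape: (10, 243, 31, 40)
Output shape: (10, 243, 9, 12)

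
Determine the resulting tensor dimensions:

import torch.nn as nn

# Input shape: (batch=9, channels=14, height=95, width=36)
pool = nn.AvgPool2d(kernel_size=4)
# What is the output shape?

Input shape: (9, 14, 95, 36)
Output shape: (9, 14, 23, 9)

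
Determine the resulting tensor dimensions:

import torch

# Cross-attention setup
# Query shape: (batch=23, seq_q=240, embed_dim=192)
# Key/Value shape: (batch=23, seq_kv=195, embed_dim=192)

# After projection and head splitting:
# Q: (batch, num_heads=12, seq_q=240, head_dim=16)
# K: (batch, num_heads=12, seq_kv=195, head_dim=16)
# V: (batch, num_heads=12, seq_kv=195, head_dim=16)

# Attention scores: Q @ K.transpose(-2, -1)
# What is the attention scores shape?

Input shape: (23, 240, 192)
Output shape: (23, 12, 240, 195)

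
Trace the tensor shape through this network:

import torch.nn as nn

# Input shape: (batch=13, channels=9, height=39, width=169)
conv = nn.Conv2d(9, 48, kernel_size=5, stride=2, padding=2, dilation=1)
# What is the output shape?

Input shape: (13, 9, 39, 169)
Output shape: (13, 48, 20, 85)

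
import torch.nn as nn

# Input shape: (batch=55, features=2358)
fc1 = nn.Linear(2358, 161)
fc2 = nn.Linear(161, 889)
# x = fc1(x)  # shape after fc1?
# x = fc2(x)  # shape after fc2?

Input shape: (55, 2358)
  -> after fc1: (55, 161)
Output shape: (55, 889)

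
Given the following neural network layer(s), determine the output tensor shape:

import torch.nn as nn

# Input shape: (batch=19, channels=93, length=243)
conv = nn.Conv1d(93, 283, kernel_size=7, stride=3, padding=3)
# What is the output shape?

Input shape: (19, 93, 243)
Output shape: (19, 283, 81)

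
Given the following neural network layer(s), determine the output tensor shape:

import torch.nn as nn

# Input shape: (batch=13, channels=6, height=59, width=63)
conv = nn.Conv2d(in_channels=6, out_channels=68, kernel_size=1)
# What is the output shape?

Input shape: (13, 6, 59, 63)
Output shape: (13, 68, 59, 63)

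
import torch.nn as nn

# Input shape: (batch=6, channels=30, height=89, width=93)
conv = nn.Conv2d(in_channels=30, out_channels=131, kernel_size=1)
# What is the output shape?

Input shape: (6, 30, 89, 93)
Output shape: (6, 131, 89, 93)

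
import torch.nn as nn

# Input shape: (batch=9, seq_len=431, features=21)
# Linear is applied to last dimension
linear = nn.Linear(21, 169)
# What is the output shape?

Input shape: (9, 431, 21)
Output shape: (9, 431, 169)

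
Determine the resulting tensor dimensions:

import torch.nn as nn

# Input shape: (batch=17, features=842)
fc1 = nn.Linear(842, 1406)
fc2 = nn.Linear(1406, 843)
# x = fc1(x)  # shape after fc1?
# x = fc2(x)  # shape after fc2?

Input shape: (17, 842)
  -> after fc1: (17, 1406)
Output shape: (17, 843)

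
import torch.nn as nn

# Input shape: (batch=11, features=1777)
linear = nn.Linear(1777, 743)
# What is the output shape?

Input shape: (11, 1777)
Output shape: (11, 743)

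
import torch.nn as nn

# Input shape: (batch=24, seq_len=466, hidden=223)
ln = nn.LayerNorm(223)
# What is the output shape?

Input shape: (24, 466, 223)
Output shape: (24, 466, 223)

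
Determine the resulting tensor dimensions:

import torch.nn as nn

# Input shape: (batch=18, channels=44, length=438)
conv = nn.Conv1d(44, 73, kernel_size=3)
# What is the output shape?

Input shape: (18, 44, 438)
Output shape: (18, 73, 436)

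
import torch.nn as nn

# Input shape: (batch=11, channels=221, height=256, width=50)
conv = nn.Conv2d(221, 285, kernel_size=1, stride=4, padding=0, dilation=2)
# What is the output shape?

Input shape: (11, 221, 256, 50)
Output shape: (11, 285, 64, 13)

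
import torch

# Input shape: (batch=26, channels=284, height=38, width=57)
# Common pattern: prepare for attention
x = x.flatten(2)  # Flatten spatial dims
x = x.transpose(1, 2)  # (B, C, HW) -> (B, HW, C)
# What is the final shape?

Input shape: (26, 284, 38, 57)
  -> after flatten(2): (26, 284, 2166)
Output shape: (26, 2166, 284)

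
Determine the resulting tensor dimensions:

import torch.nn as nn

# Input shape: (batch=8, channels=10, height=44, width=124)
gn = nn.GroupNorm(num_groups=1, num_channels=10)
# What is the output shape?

Input shape: (8, 10, 44, 124)
Output shape: (8, 10, 44, 124)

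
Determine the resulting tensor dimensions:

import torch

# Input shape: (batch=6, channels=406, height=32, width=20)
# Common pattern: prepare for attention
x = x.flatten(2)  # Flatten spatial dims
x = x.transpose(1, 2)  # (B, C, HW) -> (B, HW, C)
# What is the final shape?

Input shape: (6, 406, 32, 20)
  -> after flatten(2): (6, 406, 640)
Output shape: (6, 640, 406)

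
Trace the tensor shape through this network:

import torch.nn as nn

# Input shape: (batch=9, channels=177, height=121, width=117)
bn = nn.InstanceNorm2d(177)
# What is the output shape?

Input shape: (9, 177, 121, 117)
Output shape: (9, 177, 121, 117)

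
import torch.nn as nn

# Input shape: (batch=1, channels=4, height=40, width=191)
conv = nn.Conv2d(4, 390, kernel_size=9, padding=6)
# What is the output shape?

Input shape: (1, 4, 40, 191)
Output shape: (1, 390, 44, 195)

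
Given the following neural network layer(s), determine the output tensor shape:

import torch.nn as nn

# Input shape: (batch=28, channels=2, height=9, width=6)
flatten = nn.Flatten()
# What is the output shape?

Input shape: (28, 2, 9, 6)
Output shape: (28, 108)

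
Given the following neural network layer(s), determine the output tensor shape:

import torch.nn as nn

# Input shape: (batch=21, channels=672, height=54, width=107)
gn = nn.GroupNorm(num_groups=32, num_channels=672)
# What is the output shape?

Input shape: (21, 672, 54, 107)
Output shape: (21, 672, 54, 107)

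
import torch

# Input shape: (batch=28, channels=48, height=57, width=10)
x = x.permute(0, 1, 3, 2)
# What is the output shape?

Input shape: (28, 48, 57, 10)
Output shape: (28, 48, 10, 57)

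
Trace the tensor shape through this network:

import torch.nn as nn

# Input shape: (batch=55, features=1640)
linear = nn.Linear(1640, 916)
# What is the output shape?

Input shape: (55, 1640)
Output shape: (55, 916)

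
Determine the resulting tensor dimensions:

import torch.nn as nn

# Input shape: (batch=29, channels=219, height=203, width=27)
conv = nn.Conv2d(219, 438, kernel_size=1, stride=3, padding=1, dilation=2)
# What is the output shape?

Input shape: (29, 219, 203, 27)
Output shape: (29, 438, 69, 10)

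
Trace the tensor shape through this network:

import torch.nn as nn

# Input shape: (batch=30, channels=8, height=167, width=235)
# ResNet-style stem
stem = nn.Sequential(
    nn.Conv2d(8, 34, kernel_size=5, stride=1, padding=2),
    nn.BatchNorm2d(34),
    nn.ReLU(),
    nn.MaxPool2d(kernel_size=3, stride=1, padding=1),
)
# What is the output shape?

Input shape: (30, 8, 167, 235)
  -> after Conv2d 5x5 stride=1: (30, 34, 167, 235)
Output shape: (30, 34, 167, 235)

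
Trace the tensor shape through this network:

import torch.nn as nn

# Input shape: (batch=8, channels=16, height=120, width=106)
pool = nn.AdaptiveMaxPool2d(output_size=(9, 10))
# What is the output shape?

Input shape: (8, 16, 120, 106)
Output shape: (8, 16, 9, 10)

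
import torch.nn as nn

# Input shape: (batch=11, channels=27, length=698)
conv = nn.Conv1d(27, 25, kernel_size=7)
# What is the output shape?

Input shape: (11, 27, 698)
Output shape: (11, 25, 692)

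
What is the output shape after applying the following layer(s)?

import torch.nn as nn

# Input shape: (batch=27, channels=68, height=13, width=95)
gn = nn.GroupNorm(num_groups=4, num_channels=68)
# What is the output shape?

Input shape: (27, 68, 13, 95)
Output shape: (27, 68, 13, 95)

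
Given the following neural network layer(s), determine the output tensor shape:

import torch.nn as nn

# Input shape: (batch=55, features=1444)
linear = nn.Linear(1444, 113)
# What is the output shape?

Input shape: (55, 1444)
Output shape: (55, 113)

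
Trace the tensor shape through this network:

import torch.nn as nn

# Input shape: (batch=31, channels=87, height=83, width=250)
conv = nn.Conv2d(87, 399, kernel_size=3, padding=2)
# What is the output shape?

Input shape: (31, 87, 83, 250)
Output shape: (31, 399, 85, 252)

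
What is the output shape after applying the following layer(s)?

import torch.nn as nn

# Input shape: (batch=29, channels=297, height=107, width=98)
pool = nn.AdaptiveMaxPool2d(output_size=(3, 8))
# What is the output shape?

Input shape: (29, 297, 107, 98)
Output shape: (29, 297, 3, 8)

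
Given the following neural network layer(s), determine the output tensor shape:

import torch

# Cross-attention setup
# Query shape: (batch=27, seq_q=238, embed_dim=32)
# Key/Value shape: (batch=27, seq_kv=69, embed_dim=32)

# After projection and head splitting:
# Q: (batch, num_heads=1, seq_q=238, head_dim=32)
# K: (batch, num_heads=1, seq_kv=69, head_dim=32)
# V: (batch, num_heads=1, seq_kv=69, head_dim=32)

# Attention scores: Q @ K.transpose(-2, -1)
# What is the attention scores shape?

Input shape: (27, 238, 32)
Output shape: (27, 1, 238, 69)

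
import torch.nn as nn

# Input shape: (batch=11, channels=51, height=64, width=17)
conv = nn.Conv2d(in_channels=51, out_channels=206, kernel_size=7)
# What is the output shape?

Input shape: (11, 51, 64, 17)
Output shape: (11, 206, 58, 11)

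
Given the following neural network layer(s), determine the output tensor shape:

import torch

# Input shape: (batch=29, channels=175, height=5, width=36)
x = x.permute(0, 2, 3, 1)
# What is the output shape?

Input shape: (29, 175, 5, 36)
Output shape: (29, 5, 36, 175)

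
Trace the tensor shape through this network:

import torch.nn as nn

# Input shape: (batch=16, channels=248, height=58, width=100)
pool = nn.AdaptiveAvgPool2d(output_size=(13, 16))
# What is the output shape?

Input shape: (16, 248, 58, 100)
Output shape: (16, 248, 13, 16)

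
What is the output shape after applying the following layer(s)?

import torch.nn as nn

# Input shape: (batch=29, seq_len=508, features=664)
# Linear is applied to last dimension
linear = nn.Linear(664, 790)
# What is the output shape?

Input shape: (29, 508, 664)
Output shape: (29, 508, 790)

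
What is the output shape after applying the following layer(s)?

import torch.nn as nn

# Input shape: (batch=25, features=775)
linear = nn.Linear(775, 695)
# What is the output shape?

Input shape: (25, 775)
Output shape: (25, 695)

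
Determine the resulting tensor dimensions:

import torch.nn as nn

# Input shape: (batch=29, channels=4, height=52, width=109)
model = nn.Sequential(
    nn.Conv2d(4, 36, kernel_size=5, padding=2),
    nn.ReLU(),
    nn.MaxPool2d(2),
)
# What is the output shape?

Input shape: (29, 4, 52, 109)
  -> after Conv2d: (29, 36, 52, 109)
  -> after ReLU: (29, 36, 52, 109)
Output shape: (29, 36, 26, 54)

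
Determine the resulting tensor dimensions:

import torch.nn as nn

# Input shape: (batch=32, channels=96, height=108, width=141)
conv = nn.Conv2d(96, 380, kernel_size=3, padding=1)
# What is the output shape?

Input shape: (32, 96, 108, 141)
Output shape: (32, 380, 108, 141)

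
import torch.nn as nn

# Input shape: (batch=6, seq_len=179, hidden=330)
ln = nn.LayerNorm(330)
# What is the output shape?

Input shape: (6, 179, 330)
Output shape: (6, 179, 330)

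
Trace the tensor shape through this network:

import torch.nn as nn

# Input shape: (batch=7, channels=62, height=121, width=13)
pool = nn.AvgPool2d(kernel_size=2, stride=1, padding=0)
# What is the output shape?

Input shape: (7, 62, 121, 13)
Output shape: (7, 62, 120, 12)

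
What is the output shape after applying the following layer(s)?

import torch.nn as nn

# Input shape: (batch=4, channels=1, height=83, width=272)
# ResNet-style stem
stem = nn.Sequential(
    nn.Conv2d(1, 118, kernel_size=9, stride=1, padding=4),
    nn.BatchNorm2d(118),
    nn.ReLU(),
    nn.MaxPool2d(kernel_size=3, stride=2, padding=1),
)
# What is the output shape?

Input shape: (4, 1, 83, 272)
  -> after Conv2d 9x9 stride=1: (4, 118, 83, 272)
Output shape: (4, 118, 42, 136)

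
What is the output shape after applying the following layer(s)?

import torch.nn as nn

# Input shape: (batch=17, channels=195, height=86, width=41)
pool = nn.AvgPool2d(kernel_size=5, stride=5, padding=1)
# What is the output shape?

Input shape: (17, 195, 86, 41)
Output shape: (17, 195, 17, 8)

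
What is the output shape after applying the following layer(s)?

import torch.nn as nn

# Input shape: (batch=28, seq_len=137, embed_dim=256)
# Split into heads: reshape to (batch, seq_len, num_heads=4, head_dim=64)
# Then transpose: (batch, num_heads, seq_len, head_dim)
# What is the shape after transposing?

Input shape: (28, 137, 256)
  -> after reshape: (28, 137, 4, 64)
Output shape: (28, 4, 137, 64)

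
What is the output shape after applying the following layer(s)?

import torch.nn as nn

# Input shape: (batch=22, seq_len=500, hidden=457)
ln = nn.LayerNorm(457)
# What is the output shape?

Input shape: (22, 500, 457)
Output shape: (22, 500, 457)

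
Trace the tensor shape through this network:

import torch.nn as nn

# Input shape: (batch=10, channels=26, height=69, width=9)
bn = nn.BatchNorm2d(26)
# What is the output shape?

Input shape: (10, 26, 69, 9)
Output shape: (10, 26, 69, 9)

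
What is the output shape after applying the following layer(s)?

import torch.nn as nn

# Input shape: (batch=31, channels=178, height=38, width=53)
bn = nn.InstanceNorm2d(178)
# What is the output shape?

Input shape: (31, 178, 38, 53)
Output shape: (31, 178, 38, 53)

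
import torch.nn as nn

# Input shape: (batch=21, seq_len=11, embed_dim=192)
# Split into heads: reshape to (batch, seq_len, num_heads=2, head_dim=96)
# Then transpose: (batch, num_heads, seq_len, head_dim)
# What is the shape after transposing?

Input shape: (21, 11, 192)
  -> after reshape: (21, 11, 2, 96)
Output shape: (21, 2, 11, 96)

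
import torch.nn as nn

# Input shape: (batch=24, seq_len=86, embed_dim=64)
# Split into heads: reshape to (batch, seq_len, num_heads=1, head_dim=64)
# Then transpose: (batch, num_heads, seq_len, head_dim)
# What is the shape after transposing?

Input shape: (24, 86, 64)
  -> after reshape: (24, 86, 1, 64)
Output shape: (24, 1, 86, 64)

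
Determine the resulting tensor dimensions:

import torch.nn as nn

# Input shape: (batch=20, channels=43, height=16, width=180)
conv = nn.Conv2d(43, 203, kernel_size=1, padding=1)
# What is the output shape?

Input shape: (20, 43, 16, 180)
Output shape: (20, 203, 18, 182)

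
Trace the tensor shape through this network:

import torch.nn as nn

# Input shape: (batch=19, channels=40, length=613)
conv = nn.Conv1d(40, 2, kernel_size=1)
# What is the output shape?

Input shape: (19, 40, 613)
Output shape: (19, 2, 613)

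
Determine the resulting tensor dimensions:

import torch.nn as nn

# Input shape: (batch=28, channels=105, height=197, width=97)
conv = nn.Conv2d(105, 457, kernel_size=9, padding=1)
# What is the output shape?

Input shape: (28, 105, 197, 97)
Output shape: (28, 457, 191, 91)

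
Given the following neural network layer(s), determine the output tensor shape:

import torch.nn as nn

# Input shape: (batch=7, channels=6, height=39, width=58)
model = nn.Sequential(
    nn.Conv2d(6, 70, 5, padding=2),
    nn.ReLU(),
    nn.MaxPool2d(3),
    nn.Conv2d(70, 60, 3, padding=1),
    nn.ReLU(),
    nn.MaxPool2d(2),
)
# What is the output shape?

Input shape: (7, 6, 39, 58)
  -> after first Conv2d: (7, 70, 39, 58)
  -> after first MaxPool2d: (7, 70, 13, 19)
  -> after second Conv2d: (7, 60, 13, 19)
Output shape: (7, 60, 6, 9)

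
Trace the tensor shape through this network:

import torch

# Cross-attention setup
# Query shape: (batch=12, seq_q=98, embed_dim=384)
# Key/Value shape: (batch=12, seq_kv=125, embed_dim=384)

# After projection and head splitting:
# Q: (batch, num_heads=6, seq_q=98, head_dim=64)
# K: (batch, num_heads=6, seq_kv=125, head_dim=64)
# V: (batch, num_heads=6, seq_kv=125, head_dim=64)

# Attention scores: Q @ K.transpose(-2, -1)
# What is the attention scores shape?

Input shape: (12, 98, 384)
Output shape: (12, 6, 98, 125)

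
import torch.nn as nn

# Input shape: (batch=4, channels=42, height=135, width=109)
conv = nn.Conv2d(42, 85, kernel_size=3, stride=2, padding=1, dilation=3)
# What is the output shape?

Input shape: (4, 42, 135, 109)
Output shape: (4, 85, 66, 53)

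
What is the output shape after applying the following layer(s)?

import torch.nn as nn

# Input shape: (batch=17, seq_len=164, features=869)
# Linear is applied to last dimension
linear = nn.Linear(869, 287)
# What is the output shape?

Input shape: (17, 164, 869)
Output shape: (17, 164, 287)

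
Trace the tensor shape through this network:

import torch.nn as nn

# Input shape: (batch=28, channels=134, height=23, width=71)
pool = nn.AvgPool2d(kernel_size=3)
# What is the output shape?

Input shape: (28, 134, 23, 71)
Output shape: (28, 134, 7, 23)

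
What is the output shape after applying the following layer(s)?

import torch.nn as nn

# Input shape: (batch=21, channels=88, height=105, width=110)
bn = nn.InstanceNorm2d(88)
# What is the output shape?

Input shape: (21, 88, 105, 110)
Output shape: (21, 88, 105, 110)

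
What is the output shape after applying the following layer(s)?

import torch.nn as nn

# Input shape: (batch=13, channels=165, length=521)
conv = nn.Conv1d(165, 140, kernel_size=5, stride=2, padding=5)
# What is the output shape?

Input shape: (13, 165, 521)
Output shape: (13, 140, 264)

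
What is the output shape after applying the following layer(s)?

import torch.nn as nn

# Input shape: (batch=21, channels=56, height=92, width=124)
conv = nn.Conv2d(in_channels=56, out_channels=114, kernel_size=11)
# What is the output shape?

Input shape: (21, 56, 92, 124)
Output shape: (21, 114, 82, 114)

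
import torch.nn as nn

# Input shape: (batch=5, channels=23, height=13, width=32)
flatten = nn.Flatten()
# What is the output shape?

Input shape: (5, 23, 13, 32)
Output shape: (5, 9568)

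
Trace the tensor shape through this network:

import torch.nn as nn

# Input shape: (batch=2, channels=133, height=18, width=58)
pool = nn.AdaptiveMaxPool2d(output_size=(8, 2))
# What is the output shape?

Input shape: (2, 133, 18, 58)
Output shape: (2, 133, 8, 2)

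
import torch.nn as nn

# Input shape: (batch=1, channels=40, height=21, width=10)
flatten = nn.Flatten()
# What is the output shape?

Input shape: (1, 40, 21, 10)
Output shape: (1, 8400)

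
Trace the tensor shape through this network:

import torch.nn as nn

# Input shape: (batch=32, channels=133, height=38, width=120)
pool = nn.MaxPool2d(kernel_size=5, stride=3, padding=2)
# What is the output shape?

Input shape: (32, 133, 38, 120)
Output shape: (32, 133, 13, 40)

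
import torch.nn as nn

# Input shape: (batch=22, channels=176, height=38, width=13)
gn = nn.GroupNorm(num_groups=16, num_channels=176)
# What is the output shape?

Input shape: (22, 176, 38, 13)
Output shape: (22, 176, 38, 13)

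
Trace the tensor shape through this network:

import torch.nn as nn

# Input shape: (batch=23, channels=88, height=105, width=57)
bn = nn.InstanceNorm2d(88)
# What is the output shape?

Input shape: (23, 88, 105, 57)
Output shape: (23, 88, 105, 57)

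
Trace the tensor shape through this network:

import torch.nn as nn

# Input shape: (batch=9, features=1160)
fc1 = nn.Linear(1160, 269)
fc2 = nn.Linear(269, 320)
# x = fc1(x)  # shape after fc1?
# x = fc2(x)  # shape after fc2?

Input shape: (9, 1160)
  -> after fc1: (9, 269)
Output shape: (9, 320)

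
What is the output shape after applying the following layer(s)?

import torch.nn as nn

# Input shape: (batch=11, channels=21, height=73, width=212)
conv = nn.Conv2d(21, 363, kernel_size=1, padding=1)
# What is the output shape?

Input shape: (11, 21, 73, 212)
Output shape: (11, 363, 75, 214)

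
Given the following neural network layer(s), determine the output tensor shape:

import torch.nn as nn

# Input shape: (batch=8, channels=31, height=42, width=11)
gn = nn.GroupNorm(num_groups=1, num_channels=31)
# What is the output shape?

Input shape: (8, 31, 42, 11)
Output shape: (8, 31, 42, 11)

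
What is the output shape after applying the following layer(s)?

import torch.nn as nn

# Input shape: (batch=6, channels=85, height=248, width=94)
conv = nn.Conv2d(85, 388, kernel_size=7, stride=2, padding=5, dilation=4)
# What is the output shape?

Input shape: (6, 85, 248, 94)
Output shape: (6, 388, 117, 40)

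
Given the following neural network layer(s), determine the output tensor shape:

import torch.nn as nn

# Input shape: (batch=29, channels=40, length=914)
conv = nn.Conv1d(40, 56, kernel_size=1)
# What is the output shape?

Input shape: (29, 40, 914)
Output shape: (29, 56, 914)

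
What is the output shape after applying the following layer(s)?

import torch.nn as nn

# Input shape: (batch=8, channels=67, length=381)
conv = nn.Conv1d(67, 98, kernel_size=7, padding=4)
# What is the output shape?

Input shape: (8, 67, 381)
Output shape: (8, 98, 383)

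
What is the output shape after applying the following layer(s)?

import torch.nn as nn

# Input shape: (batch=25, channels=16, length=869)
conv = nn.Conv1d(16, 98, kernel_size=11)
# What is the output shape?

Input shape: (25, 16, 869)
Output shape: (25, 98, 859)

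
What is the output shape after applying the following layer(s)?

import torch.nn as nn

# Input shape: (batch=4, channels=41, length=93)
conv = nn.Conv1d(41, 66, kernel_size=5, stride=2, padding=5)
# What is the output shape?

Input shape: (4, 41, 93)
Output shape: (4, 66, 50)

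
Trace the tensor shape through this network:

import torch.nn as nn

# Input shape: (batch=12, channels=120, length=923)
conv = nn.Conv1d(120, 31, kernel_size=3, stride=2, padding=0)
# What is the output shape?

Input shape: (12, 120, 923)
Output shape: (12, 31, 461)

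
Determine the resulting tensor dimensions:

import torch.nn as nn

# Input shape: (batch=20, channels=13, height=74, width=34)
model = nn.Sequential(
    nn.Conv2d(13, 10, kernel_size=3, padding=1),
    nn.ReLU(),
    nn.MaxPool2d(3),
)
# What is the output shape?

Input shape: (20, 13, 74, 34)
  -> after Conv2d: (20, 10, 74, 34)
  -> after ReLU: (20, 10, 74, 34)
Output shape: (20, 10, 24, 11)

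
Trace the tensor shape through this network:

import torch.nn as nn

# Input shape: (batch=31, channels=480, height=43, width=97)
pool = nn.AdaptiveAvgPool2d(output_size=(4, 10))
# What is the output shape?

Input shape: (31, 480, 43, 97)
Output shape: (31, 480, 4, 10)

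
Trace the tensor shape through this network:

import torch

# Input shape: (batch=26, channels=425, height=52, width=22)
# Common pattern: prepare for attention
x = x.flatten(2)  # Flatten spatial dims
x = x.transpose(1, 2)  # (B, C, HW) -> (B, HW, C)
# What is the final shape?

Input shape: (26, 425, 52, 22)
  -> after flatten(2): (26, 425, 1144)
Output shape: (26, 1144, 425)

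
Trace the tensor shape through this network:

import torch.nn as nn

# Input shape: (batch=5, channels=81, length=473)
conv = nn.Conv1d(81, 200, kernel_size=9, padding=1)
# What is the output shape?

Input shape: (5, 81, 473)
Output shape: (5, 200, 467)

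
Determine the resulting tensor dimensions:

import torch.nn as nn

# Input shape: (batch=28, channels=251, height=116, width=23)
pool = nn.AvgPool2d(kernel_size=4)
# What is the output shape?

Input shape: (28, 251, 116, 23)
Output shape: (28, 251, 29, 5)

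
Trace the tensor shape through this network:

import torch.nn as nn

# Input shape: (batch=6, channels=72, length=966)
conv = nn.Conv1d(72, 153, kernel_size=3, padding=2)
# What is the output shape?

Input shape: (6, 72, 966)
Output shape: (6, 153, 968)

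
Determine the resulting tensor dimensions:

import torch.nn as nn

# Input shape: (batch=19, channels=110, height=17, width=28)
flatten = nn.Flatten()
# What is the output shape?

Input shape: (19, 110, 17, 28)
Output shape: (19, 52360)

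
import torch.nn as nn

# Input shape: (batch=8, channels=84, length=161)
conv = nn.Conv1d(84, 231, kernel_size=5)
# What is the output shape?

Input shape: (8, 84, 161)
Output shape: (8, 231, 157)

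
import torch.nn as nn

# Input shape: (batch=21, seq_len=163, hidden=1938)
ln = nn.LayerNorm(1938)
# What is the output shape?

Input shape: (21, 163, 1938)
Output shape: (21, 163, 1938)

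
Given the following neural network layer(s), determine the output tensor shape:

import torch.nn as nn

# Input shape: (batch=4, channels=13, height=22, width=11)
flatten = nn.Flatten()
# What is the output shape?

Input shape: (4, 13, 22, 11)
Output shape: (4, 3146)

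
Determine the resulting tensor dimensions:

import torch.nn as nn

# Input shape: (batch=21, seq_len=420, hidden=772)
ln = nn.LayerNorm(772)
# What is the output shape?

Input shape: (21, 420, 772)
Output shape: (21, 420, 772)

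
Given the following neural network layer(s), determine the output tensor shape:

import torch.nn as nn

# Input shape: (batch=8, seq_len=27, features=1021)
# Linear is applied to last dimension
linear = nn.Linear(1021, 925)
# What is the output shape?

Input shape: (8, 27, 1021)
Output shape: (8, 27, 925)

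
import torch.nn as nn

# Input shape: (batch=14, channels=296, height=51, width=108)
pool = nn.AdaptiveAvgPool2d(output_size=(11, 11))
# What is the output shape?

Input shape: (14, 296, 51, 108)
Output shape: (14, 296, 11, 11)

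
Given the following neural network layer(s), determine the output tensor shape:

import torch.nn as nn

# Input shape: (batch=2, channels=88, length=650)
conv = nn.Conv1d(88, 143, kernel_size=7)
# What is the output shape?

Input shape: (2, 88, 650)
Output shape: (2, 143, 644)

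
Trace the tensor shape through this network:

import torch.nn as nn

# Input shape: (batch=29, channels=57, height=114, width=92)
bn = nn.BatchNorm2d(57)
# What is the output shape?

Input shape: (29, 57, 114, 92)
Output shape: (29, 57, 114, 92)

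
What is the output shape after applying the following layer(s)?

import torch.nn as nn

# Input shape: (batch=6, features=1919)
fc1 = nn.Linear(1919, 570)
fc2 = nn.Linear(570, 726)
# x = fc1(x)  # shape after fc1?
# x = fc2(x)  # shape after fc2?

Input shape: (6, 1919)
  -> after fc1: (6, 570)
Output shape: (6, 726)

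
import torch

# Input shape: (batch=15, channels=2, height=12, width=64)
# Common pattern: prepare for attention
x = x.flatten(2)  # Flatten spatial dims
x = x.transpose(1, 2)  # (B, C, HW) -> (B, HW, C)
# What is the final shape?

Input shape: (15, 2, 12, 64)
  -> after flatten(2): (15, 2, 768)
Output shape: (15, 768, 2)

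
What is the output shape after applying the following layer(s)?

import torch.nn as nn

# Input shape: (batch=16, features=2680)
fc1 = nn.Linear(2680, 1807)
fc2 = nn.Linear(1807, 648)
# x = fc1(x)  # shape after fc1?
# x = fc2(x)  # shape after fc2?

Input shape: (16, 2680)
  -> after fc1: (16, 1807)
Output shape: (16, 648)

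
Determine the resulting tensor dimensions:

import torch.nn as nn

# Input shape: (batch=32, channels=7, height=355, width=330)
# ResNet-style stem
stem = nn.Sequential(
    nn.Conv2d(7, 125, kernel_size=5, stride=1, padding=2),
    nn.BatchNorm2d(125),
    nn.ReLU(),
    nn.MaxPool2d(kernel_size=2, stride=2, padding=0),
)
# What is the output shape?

Input shape: (32, 7, 355, 330)
  -> after Conv2d 5x5 stride=1: (32, 125, 355, 330)
Output shape: (32, 125, 177, 165)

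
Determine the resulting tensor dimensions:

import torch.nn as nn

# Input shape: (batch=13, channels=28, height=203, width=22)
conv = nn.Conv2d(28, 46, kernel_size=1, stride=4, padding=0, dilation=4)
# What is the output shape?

Input shape: (13, 28, 203, 22)
Output shape: (13, 46, 51, 6)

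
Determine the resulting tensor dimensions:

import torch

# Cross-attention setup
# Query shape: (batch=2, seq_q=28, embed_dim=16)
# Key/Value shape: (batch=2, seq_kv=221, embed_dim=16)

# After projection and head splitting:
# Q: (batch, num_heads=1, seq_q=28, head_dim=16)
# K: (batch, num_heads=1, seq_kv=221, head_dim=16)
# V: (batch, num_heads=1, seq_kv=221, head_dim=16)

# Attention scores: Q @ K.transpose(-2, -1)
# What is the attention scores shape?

Input shape: (2, 28, 16)
Output shape: (2, 1, 28, 221)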